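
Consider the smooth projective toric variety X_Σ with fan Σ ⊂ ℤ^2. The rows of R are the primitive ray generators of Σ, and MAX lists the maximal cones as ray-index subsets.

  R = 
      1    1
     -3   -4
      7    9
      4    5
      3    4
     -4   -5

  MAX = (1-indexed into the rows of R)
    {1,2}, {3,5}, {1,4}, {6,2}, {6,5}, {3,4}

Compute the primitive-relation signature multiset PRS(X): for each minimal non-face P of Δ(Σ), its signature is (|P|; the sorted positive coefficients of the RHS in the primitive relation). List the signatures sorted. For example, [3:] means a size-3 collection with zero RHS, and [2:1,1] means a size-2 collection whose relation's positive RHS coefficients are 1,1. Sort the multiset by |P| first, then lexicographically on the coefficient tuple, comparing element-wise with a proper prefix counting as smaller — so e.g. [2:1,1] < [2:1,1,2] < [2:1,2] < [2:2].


9 minimal non-faces of Δ(Σ) (on 6 rays):

  {2,5}:  v_{2} + v_{5} = 0  ⇒ sig = [2:]
  {4,6}:  v_{4} + v_{6} = 0  ⇒ sig = [2:]
  {1,5}:  v_{1} + v_{5} = v_{4}  ⇒ sig = [2:1]
  {1,6}:  v_{1} + v_{6} = v_{2}  ⇒ sig = [2:1]
  {2,3}:  v_{2} + v_{3} = v_{4}  ⇒ sig = [2:1]
  {2,4}:  v_{2} + v_{4} = v_{1}  ⇒ sig = [2:1]
  {3,6}:  v_{3} + v_{6} = v_{5}  ⇒ sig = [2:1]
  {4,5}:  v_{4} + v_{5} = v_{3}  ⇒ sig = [2:1]
  {1,3}:  v_{1} + v_{3} = 2·v_{4}  ⇒ sig = [2:2]

Hence PRS(X_Σ) =
{ [2:] ×2,  [2:1] ×6,  [2:2] }


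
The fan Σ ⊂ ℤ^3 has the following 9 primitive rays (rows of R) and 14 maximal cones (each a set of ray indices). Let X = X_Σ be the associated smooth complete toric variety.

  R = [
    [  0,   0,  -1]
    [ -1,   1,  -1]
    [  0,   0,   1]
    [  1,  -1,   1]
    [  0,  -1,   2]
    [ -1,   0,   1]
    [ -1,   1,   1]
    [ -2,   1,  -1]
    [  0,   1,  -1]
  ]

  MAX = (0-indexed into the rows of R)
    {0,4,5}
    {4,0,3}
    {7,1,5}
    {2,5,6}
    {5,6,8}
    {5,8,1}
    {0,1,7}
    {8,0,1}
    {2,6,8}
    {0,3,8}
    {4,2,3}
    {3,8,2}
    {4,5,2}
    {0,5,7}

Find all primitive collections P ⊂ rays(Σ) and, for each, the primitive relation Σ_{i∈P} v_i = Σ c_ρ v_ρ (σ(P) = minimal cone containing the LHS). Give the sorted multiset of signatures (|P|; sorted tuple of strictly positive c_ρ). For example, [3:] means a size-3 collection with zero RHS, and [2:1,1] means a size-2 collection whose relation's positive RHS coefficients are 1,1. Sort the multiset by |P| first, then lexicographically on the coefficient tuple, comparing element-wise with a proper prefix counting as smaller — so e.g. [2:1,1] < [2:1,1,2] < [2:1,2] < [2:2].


Δ(Σ) — 9 vertices, 18 min non-faces:

  {0,2}:  v_{0} + v_{2} = 0  so sig = [2:]
  {1,3}:  v_{1} + v_{3} = 0  so sig = [2:]
  {1,4}:  v_{1} + v_{4} = v_{5}  so sig = [2:1]
  {3,5}:  v_{3} + v_{5} = v_{4}  so sig = [2:1]
  {4,8}:  v_{4} + v_{8} = v_{2}  so sig = [2:1]
  {0,6}:  v_{0} + v_{6} = v_{5} + v_{8}  so sig = [2:1,1]
  {1,2}:  v_{1} + v_{2} = v_{5} + v_{8}  so sig = [2:1,1]
  {2,7}:  v_{2} + v_{7} = v_{1} + v_{5}  so sig = [2:1,1]
  {3,7}:  v_{3} + v_{7} = v_{0} + v_{5}  so sig = [2:1,1]
  {6,7}:  v_{6} + v_{7} = v_{1} + 2·v_{5} + v_{8}  so sig = [2:1,1,2]
  {4,6}:  v_{4} + v_{6} = 2·v_{2} + v_{5}  so sig = [2:1,2]
  {4,7}:  v_{4} + v_{7} = v_{0} + 2·v_{5}  so sig = [2:1,2]
  {3,6}:  v_{3} + v_{6} = 2·v_{2}  so sig = [2:2]
  {7,8}:  v_{7} + v_{8} = 2·v_{1}  so sig = [2:2]
  {1,6}:  v_{1} + v_{6} = 2·v_{5} + 2·v_{8}  so sig = [2:2,2]
  {0,1,5}:  v_{0} + v_{1} + v_{5} = v_{7}  so sig = [3:1]
  {0,5,8}:  v_{0} + v_{5} + v_{8} = v_{1}  so sig = [3:1]
  {2,5,8}:  v_{2} + v_{5} + v_{8} = v_{6}  so sig = [3:1]

so the primitive-relation signature multiset is
{ [2:] ×2,  [2:1] ×3,  [2:1,1] ×4,  [2:1,1,2],  [2:1,2] ×2,  [2:2] ×2,  [2:2,2],  [3:1] ×3 }


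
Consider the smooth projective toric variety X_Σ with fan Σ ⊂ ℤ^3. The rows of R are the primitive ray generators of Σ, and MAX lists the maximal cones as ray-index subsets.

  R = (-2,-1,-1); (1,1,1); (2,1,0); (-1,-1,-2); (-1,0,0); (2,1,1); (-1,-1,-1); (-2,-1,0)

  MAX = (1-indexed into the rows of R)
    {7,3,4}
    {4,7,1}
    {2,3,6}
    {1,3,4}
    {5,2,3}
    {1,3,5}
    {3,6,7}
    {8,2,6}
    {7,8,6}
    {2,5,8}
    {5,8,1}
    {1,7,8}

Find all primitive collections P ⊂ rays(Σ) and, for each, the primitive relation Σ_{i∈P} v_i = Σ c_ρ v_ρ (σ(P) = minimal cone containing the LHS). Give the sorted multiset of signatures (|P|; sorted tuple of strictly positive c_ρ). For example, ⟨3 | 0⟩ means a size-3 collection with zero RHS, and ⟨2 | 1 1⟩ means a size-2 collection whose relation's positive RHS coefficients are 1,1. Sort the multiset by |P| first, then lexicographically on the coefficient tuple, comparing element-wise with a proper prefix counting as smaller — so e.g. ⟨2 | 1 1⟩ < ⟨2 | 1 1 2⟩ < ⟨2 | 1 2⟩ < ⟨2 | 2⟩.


The 11 primitive collections of Σ (r=8, n=3):

  • {1,6}:  v_{1} + v_{6} = 0  so sig = ⟨2 | 0⟩
  • {2,7}:  v_{2} + v_{7} = 0  so sig = ⟨2 | 0⟩
  • {3,8}:  v_{3} + v_{8} = 0  so sig = ⟨2 | 0⟩
  • {1,2}:  v_{1} + v_{2} = v_{5}  so sig = ⟨2 | 1⟩
  • {5,6}:  v_{5} + v_{6} = v_{2}  so sig = ⟨2 | 1⟩
  • {5,7}:  v_{5} + v_{7} = v_{1}  so sig = ⟨2 | 1⟩
  • {2,4}:  v_{2} + v_{4} = v_{1} + v_{3}  so sig = ⟨2 | 1 1⟩
  • {4,6}:  v_{4} + v_{6} = v_{3} + v_{7}  so sig = ⟨2 | 1 1⟩
  • {4,8}:  v_{4} + v_{8} = v_{1} + v_{7}  so sig = ⟨2 | 1 1⟩
  • {4,5}:  v_{4} + v_{5} = 2·v_{1} + v_{3}  so sig = ⟨2 | 1 2⟩
  • {1,3,7}:  v_{1} + v_{3} + v_{7} = v_{4}  so sig = ⟨3 | 1⟩

Signatures (|P|; sorted positive RHS coefficients), sorted:
    |P|=2: 10 collections, coeffs (), (), (), (1), (1), (1), (1,1), (1,1), (1,1), (1,2)
    |P|=3: 1 collection, coeffs (1)


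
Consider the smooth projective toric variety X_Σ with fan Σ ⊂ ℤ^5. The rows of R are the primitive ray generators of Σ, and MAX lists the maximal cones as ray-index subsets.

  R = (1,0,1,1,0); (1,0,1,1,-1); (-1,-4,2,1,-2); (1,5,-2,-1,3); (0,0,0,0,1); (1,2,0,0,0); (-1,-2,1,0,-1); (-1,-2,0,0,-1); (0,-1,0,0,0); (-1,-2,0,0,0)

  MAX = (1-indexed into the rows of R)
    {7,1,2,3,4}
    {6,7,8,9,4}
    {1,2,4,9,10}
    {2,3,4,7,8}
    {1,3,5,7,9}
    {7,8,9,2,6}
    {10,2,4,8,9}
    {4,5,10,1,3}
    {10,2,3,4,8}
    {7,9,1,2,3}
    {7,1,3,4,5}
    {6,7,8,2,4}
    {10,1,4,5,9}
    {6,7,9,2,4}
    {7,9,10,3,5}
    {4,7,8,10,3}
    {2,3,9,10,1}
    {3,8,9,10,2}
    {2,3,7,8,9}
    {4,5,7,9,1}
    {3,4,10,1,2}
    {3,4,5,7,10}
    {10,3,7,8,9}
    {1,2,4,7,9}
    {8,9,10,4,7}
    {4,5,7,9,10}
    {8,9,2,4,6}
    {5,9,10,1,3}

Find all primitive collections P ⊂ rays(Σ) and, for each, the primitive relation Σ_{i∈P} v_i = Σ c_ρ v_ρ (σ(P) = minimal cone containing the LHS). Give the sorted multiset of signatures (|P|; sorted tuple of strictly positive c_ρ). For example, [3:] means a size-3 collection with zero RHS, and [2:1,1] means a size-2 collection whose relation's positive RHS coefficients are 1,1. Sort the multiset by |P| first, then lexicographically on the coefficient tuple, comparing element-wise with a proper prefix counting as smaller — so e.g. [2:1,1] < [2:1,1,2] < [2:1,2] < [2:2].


11 minimal non-faces of Δ(Σ) (on 10 rays):

  {6,10}:  v_{6} + v_{10} = 0  →  sig = [2:]
  {2,5}:  v_{2} + v_{5} = v_{1}  →  sig = [2:1]
  {5,8}:  v_{5} + v_{8} = v_{10}  →  sig = [2:1]
  {1,8}:  v_{1} + v_{8} = v_{2} + v_{10}  →  sig = [2:1,1]
  {3,6}:  v_{3} + v_{6} = v_{2} + v_{7}  →  sig = [2:1,1]
  {5,6}:  v_{5} + v_{6} = v_{2} + v_{4} + v_{7} + v_{9}  →  sig = [2:1,1,1,1]
  {1,6}:  v_{1} + v_{6} = 2·v_{2} + v_{4} + v_{7} + v_{9}  →  sig = [2:1,1,1,2]
  {2,7,10}:  v_{2} + v_{7} + v_{10} = v_{3}  →  sig = [3:1]
  {3,4,9}:  v_{3} + v_{4} + v_{9} = v_{5}  →  sig = [3:1]
  {1,7,10}:  v_{1} + v_{7} + v_{10} = v_{3} + v_{5}  →  sig = [3:1,1]
  {2,4,7,8,9}:  v_{2} + v_{4} + v_{7} + v_{8} + v_{9} = 0  →  sig = [5:]

so the primitive-relation signature multiset is
    |P|=2: 7 collections, coeffs (), (1), (1), (1,1), (1,1), (1,1,1,1), (1,1,1,2)
    |P|=3: 3 collections, coeffs (1), (1), (1,1)
    |P|=5: 1 collection, coeffs ()


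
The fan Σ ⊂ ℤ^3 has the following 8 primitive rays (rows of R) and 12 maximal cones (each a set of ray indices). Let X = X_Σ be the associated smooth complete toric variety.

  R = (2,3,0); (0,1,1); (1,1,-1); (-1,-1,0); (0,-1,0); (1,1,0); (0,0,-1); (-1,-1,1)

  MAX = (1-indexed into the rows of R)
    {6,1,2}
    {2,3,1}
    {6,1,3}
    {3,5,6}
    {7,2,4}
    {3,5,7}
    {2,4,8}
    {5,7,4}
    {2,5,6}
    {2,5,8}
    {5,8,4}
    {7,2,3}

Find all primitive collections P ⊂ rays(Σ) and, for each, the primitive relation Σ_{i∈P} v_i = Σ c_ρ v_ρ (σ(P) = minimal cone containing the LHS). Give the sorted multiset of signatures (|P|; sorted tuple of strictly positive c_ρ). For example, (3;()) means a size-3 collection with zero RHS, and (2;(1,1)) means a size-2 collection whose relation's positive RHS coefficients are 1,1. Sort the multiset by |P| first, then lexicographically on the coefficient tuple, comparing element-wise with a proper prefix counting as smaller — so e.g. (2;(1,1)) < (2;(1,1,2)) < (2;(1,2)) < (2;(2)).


14 minimal non-faces of Δ(Σ) (on 8 rays):

  {3,8}:  v_{3} + v_{8} = 0  ⟹  sig = (2;())
  {4,6}:  v_{4} + v_{6} = 0  ⟹  sig = (2;())
  {3,4}:  v_{3} + v_{4} = v_{7}  ⟹  sig = (2;(1))
  {6,7}:  v_{6} + v_{7} = v_{3}  ⟹  sig = (2;(1))
  {7,8}:  v_{7} + v_{8} = v_{4}  ⟹  sig = (2;(1))
  {1,4}:  v_{1} + v_{4} = v_{2} + v_{3}  ⟹  sig = (2;(1,1))
  {1,8}:  v_{1} + v_{8} = v_{2} + v_{6}  ⟹  sig = (2;(1,1))
  {6,8}:  v_{6} + v_{8} = v_{2} + v_{5}  ⟹  sig = (2;(1,1))
  {1,7}:  v_{1} + v_{7} = v_{2} + 2·v_{3}  ⟹  sig = (2;(1,2))
  {1,5}:  v_{1} + v_{5} = 2·v_{6}  ⟹  sig = (2;(2))
  {2,5,7}:  v_{2} + v_{5} + v_{7} = 0  ⟹  sig = (3;())
  {2,3,5}:  v_{2} + v_{3} + v_{5} = v_{6}  ⟹  sig = (3;(1))
  {2,3,6}:  v_{2} + v_{3} + v_{6} = v_{1}  ⟹  sig = (3;(1))
  {2,4,5}:  v_{2} + v_{4} + v_{5} = v_{8}  ⟹  sig = (3;(1))

so the primitive-relation signature multiset is
[(2;()), (2;()), (2;(1)), (2;(1)), (2;(1)), (2;(1,1)), (2;(1,1)), (2;(1,1)), (2;(1,2)), (2;(2)), (3;()), (3;(1)), (3;(1)), (3;(1))]


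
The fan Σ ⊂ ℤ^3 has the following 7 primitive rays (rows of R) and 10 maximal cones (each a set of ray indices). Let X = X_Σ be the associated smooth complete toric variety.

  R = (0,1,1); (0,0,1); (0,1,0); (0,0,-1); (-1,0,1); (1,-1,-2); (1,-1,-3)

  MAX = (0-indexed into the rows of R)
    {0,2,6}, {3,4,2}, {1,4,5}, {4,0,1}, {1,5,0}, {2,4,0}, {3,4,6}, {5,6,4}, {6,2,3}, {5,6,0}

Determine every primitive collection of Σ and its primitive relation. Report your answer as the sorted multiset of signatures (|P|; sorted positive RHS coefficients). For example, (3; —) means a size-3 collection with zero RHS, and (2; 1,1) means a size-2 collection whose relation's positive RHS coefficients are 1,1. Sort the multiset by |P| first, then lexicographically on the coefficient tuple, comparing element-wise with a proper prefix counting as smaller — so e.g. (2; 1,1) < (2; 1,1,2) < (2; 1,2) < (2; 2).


9 collections generate NE(X_Σ); each relation:

  P={1,3}:  v_{1} + v_{3} = 0  →  sig = (2; —)
  P={0,3}:  v_{0} + v_{3} = v_{2}  →  sig = (2; 1)
  P={1,2}:  v_{1} + v_{2} = v_{0}  →  sig = (2; 1)
  P={1,6}:  v_{1} + v_{6} = v_{5}  →  sig = (2; 1)
  P={3,5}:  v_{3} + v_{5} = v_{6}  →  sig = (2; 1)
  P={2,5}:  v_{2} + v_{5} = v_{0} + v_{6}  →  sig = (2; 1,1)
  P={0,4,5}:  v_{0} + v_{4} + v_{5} = 0  →  sig = (3; —)
  P={0,4,6}:  v_{0} + v_{4} + v_{6} = v_{3}  →  sig = (3; 1)
  P={2,4,6}:  v_{2} + v_{4} + v_{6} = 2·v_{3}  →  sig = (3; 2)

so the primitive-relation signature multiset is
    |P|=2: 6 collections, coeffs (), (1), (1), (1), (1), (1,1)
    |P|=3: 3 collections, coeffs (), (1), (2)


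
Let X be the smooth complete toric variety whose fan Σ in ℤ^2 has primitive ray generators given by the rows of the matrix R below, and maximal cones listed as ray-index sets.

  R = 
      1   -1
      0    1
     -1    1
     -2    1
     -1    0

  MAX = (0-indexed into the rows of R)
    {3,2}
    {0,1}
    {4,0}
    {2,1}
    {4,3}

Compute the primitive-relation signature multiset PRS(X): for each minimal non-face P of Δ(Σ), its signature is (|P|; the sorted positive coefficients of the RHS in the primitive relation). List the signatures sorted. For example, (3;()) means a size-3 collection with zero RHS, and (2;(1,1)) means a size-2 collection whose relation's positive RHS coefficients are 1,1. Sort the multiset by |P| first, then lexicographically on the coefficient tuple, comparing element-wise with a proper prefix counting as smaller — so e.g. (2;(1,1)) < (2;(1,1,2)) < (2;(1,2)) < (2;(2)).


Δ(Σ) — 5 vertices, 5 min non-faces:

  {0,2}:  v_{0} + v_{2} = 0  →  sig = (2;())
  {0,3}:  v_{0} + v_{3} = v_{4}  →  sig = (2;(1))
  {1,4}:  v_{1} + v_{4} = v_{2}  →  sig = (2;(1))
  {2,4}:  v_{2} + v_{4} = v_{3}  →  sig = (2;(1))
  {1,3}:  v_{1} + v_{3} = 2·v_{2}  →  sig = (2;(2))

Sorted signature multiset PRS(X):
[(2;()), (2;(1)), (2;(1)), (2;(1)), (2;(2))]


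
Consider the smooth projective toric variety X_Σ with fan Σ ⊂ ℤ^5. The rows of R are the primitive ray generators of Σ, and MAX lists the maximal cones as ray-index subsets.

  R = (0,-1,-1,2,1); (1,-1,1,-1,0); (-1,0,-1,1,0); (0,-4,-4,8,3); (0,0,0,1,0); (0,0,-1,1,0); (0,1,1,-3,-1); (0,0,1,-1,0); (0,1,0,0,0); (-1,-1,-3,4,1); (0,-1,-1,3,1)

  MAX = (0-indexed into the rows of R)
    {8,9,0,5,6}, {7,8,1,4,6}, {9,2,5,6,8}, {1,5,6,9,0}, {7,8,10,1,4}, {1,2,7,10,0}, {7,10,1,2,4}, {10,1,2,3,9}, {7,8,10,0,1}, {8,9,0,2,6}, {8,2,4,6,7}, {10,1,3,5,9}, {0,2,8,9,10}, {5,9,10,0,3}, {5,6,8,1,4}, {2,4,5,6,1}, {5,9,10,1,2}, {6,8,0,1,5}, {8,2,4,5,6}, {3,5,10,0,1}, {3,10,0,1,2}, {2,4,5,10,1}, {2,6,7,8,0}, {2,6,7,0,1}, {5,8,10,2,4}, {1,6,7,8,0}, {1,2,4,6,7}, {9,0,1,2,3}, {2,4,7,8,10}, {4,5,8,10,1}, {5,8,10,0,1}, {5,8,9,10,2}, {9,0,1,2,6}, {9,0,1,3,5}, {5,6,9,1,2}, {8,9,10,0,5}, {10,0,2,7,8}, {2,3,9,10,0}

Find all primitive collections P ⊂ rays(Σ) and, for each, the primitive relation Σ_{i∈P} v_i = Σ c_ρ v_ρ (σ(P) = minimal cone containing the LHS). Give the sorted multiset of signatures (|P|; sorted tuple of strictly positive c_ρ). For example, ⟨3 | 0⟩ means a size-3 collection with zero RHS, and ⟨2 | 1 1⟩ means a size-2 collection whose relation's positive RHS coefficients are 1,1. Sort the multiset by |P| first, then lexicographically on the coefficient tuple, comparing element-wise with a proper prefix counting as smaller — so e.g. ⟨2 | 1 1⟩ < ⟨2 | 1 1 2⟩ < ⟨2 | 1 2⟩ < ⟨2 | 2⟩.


Primitive collections (14):

  {5,7}:  v_{5} + v_{7} = 0  ⇒ sig = ⟨2 | 0⟩
  {6,10}:  v_{6} + v_{10} = 0  ⇒ sig = ⟨2 | 0⟩
  {0,4}:  v_{0} + v_{4} = v_{10}  ⇒ sig = ⟨2 | 1⟩
  {7,9}:  v_{7} + v_{9} = v_{0} + v_{2}  ⇒ sig = ⟨2 | 1 1⟩
  {3,6}:  v_{3} + v_{6} = v_{0} + v_{1} + v_{9}  ⇒ sig = ⟨2 | 1 1 1⟩
  {4,9}:  v_{4} + v_{9} = v_{2} + v_{5} + v_{10}  ⇒ sig = ⟨2 | 1 1 1⟩
  {3,7}:  v_{3} + v_{7} = 2·v_{0} + v_{1} + v_{2} + v_{10}  ⇒ sig = ⟨2 | 1 1 1 2⟩
  {3,4}:  v_{3} + v_{4} = v_{1} + v_{9} + 2·v_{10}  ⇒ sig = ⟨2 | 1 1 2⟩
  {3,8}:  v_{3} + v_{8} = 2·v_{0} + v_{5} + v_{10}  ⇒ sig = ⟨2 | 1 1 2⟩
  {1,2,8}:  v_{1} + v_{2} + v_{8} = 0  ⇒ sig = ⟨3 | 0⟩
  {0,2,5}:  v_{0} + v_{2} + v_{5} = v_{9}  ⇒ sig = ⟨3 | 1⟩
  {1,8,9}:  v_{1} + v_{8} + v_{9} = v_{0} + v_{5}  ⇒ sig = ⟨3 | 1 1⟩
  {2,3,5}:  v_{2} + v_{3} + v_{5} = v_{1} + 2·v_{9} + v_{10}  ⇒ sig = ⟨3 | 1 1 2⟩
  {0,1,9,10}:  v_{0} + v_{1} + v_{9} + v_{10} = v_{3}  ⇒ sig = ⟨4 | 1⟩

Hence PRS(X_Σ) =
    |P|=2: 9 collections, coeffs (), (), (1), (1,1), (1,1,1), (1,1,1), (1,1,1,2), (1,1,2), (1,1,2)
    |P|=3: 4 collections, coeffs (), (1), (1,1), (1,1,2)
    |P|=4: 1 collection, coeffs (1)


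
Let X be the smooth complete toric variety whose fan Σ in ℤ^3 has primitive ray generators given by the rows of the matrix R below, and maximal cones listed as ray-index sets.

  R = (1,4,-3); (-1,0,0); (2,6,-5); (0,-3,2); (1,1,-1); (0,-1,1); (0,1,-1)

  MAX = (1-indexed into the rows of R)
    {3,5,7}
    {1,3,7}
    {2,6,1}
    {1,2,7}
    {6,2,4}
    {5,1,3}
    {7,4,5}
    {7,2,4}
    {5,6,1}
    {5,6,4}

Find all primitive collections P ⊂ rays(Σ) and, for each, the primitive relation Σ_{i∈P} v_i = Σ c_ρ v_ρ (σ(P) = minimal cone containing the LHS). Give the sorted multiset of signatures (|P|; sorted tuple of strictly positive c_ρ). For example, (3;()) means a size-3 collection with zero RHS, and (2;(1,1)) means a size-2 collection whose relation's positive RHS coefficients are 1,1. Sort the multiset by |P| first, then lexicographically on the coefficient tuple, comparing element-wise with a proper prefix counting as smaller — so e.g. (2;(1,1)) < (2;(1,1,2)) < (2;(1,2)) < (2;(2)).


Minimal non-faces — 7 found among 7 rays, 10 max cones:

  P={6,7}:  v_{6} + v_{7} = 0 ; sig = (2;())
  P={1,4}:  v_{1} + v_{4} = v_{5} ; sig = (2;(1))
  P={2,5}:  v_{2} + v_{5} = v_{7} ; sig = (2;(1))
  P={3,6}:  v_{3} + v_{6} = v_{1} + v_{5} ; sig = (2;(1,1))
  P={2,3}:  v_{2} + v_{3} = v_{1} + 2·v_{7} ; sig = (2;(1,2))
  P={3,4}:  v_{3} + v_{4} = 2·v_{5} + v_{7} ; sig = (2;(1,2))
  P={1,5,7}:  v_{1} + v_{5} + v_{7} = v_{3} ; sig = (3;(1))

Hence PRS(X_Σ) =
[(2;()), (2;(1)), (2;(1)), (2;(1,1)), (2;(1,2)), (2;(1,2)), (3;(1))]


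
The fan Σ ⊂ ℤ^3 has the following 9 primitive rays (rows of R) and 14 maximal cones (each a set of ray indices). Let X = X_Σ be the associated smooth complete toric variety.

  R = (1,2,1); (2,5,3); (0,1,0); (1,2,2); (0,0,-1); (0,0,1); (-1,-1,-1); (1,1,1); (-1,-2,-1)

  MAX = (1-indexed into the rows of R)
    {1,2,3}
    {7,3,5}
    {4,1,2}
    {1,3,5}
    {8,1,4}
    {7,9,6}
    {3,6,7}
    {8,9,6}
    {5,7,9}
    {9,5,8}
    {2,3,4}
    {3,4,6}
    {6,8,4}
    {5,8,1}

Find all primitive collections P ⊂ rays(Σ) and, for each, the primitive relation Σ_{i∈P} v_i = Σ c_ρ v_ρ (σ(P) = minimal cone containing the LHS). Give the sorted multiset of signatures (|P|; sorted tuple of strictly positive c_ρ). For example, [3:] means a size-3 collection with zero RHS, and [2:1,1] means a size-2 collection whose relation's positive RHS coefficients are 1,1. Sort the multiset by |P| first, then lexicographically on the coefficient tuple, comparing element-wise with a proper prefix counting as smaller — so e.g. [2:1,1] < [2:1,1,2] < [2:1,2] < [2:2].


16 collections generate NE(X_Σ); each relation:

  • {1,9}:  v_{1} + v_{9} = 0 — sig = [2:]
  • {5,6}:  v_{5} + v_{6} = 0 — sig = [2:]
  • {7,8}:  v_{7} + v_{8} = 0 — sig = [2:]
  • {1,6}:  v_{1} + v_{6} = v_{4} — sig = [2:1]
  • {1,7}:  v_{1} + v_{7} = v_{3} — sig = [2:1]
  • {3,8}:  v_{3} + v_{8} = v_{1} — sig = [2:1]
  • {3,9}:  v_{3} + v_{9} = v_{7} — sig = [2:1]
  • {4,5}:  v_{4} + v_{5} = v_{1} — sig = [2:1]
  • {4,9}:  v_{4} + v_{9} = v_{6} — sig = [2:1]
  • {2,9}:  v_{2} + v_{9} = v_{3} + v_{4} — sig = [2:1,1]
  • {4,7}:  v_{4} + v_{7} = v_{3} + v_{6} — sig = [2:1,1]
  • {2,5}:  v_{2} + v_{5} = 2·v_{1} + v_{3} — sig = [2:1,2]
  • {2,6}:  v_{2} + v_{6} = v_{3} + 2·v_{4} — sig = [2:1,2]
  • {2,7}:  v_{2} + v_{7} = 2·v_{3} + v_{4} — sig = [2:1,2]
  • {2,8}:  v_{2} + v_{8} = 2·v_{1} + v_{4} — sig = [2:1,2]
  • {1,3,4}:  v_{1} + v_{3} + v_{4} = v_{2} — sig = [3:1]

Hence PRS(X_Σ) =
    [2:]
    [2:]
    [2:]
    [2:1]
    [2:1]
    [2:1]
    [2:1]
    [2:1]
    [2:1]
    [2:1,1]
    [2:1,1]
    [2:1,2]
    [2:1,2]
    [2:1,2]
    [2:1,2]
    [3:1]


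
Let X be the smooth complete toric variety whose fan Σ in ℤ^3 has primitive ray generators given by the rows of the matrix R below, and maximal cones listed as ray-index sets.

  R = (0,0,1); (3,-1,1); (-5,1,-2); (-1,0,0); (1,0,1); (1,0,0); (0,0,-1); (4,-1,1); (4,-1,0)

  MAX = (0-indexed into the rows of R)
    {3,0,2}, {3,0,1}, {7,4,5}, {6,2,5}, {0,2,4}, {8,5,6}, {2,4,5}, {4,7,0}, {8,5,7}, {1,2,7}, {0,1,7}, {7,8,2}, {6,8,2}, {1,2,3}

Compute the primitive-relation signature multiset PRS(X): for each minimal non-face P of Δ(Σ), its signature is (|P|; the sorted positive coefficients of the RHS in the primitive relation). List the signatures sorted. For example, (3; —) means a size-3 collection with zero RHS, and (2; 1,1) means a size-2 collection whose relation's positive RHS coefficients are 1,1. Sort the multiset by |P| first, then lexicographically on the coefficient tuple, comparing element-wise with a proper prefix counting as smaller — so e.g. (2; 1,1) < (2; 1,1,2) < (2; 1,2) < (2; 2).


|primitive collections| = 20. Relations:

  • {0,6}:  v_{0} + v_{6} = 0  →  sig = (2; —)
  • {3,5}:  v_{3} + v_{5} = 0  →  sig = (2; —)
  • {0,5}:  v_{0} + v_{5} = v_{4}  →  sig = (2; 1)
  • {0,8}:  v_{0} + v_{8} = v_{7}  →  sig = (2; 1)
  • {1,5}:  v_{1} + v_{5} = v_{7}  →  sig = (2; 1)
  • {3,4}:  v_{3} + v_{4} = v_{0}  →  sig = (2; 1)
  • {3,7}:  v_{3} + v_{7} = v_{1}  →  sig = (2; 1)
  • {4,6}:  v_{4} + v_{6} = v_{5}  →  sig = (2; 1)
  • {6,7}:  v_{6} + v_{7} = v_{8}  →  sig = (2; 1)
  • {1,4}:  v_{1} + v_{4} = v_{0} + v_{7}  →  sig = (2; 1,1)
  • {3,6}:  v_{3} + v_{6} = v_{2} + v_{7}  →  sig = (2; 1,1)
  • {4,8}:  v_{4} + v_{8} = v_{5} + v_{7}  →  sig = (2; 1,1)
  • {1,6}:  v_{1} + v_{6} = v_{2} + 2·v_{7}  →  sig = (2; 1,2)
  • {3,8}:  v_{3} + v_{8} = v_{2} + 2·v_{7}  →  sig = (2; 1,2)
  • {1,8}:  v_{1} + v_{8} = v_{2} + 3·v_{7}  →  sig = (2; 1,3)
  • {2,4,7}:  v_{2} + v_{4} + v_{7} = 0  →  sig = (3; —)
  • {0,2,7}:  v_{0} + v_{2} + v_{7} = v_{3}  →  sig = (3; 1)
  • {2,5,7}:  v_{2} + v_{5} + v_{7} = v_{6}  →  sig = (3; 1)
  • {0,1,2}:  v_{0} + v_{1} + v_{2} = 2·v_{3}  →  sig = (3; 2)
  • {2,5,8}:  v_{2} + v_{5} + v_{8} = 2·v_{6}  →  sig = (3; 2)

Sorted signature multiset PRS(X):
[(2; —), (2; —), (2; 1), (2; 1), (2; 1), (2; 1), (2; 1), (2; 1), (2; 1), (2; 1,1), (2; 1,1), (2; 1,1), (2; 1,2), (2; 1,2), (2; 1,3), (3; —), (3; 1), (3; 1), (3; 2), (3; 2)]


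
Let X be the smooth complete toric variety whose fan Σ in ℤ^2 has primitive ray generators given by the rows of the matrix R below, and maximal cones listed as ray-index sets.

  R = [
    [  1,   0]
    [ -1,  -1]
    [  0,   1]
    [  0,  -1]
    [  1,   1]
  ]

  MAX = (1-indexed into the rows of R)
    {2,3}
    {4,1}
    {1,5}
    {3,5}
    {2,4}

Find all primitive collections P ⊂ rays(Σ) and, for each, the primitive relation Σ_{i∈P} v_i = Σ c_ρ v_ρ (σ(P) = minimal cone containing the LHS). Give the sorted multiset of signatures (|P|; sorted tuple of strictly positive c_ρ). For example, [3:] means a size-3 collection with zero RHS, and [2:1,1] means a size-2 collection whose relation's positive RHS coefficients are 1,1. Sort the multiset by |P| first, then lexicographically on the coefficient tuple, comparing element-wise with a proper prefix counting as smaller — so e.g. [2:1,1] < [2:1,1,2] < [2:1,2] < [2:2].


5 collections generate NE(X_Σ); each relation:

  P = {2,5}:  v_{2} + v_{5} = 0  →  sig = [2:]
  P = {3,4}:  v_{3} + v_{4} = 0  →  sig = [2:]
  P = {1,2}:  v_{1} + v_{2} = v_{4}  →  sig = [2:1]
  P = {1,3}:  v_{1} + v_{3} = v_{5}  →  sig = [2:1]
  P = {4,5}:  v_{4} + v_{5} = v_{1}  →  sig = [2:1]

Hence PRS(X_Σ) =
[[2:], [2:], [2:1], [2:1], [2:1]]


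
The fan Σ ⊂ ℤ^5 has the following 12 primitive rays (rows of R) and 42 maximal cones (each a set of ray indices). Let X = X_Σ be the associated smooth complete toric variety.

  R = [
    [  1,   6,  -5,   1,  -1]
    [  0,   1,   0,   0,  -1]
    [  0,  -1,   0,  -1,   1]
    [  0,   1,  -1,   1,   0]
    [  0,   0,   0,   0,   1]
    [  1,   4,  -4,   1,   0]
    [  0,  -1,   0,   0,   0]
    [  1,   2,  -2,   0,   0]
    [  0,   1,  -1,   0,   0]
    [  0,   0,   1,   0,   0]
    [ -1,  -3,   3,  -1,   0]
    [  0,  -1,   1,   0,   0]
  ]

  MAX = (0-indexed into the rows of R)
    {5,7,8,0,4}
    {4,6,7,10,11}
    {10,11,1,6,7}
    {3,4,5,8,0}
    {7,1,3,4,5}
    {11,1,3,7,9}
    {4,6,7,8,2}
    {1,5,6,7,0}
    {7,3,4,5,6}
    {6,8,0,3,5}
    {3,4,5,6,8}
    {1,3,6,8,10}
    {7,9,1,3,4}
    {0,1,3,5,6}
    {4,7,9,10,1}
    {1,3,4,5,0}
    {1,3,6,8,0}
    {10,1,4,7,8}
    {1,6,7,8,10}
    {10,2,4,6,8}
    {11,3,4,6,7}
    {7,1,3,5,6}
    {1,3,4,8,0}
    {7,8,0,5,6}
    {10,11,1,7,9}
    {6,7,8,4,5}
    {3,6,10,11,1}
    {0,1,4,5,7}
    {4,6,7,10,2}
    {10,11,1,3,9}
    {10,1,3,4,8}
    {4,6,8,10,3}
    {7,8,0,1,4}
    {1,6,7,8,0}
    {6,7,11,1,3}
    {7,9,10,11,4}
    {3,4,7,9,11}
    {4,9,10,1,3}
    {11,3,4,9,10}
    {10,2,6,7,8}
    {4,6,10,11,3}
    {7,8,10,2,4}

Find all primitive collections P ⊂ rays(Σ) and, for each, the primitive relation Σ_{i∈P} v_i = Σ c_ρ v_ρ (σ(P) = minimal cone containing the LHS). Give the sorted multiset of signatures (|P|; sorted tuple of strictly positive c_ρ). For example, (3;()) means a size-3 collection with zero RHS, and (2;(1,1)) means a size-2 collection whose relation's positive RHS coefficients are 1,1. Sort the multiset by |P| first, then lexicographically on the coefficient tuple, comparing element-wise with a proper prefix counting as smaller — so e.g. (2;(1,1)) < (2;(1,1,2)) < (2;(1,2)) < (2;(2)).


Primitive collections (23):

  P={8,11}:  v_{8} + v_{11} = 0 ; sig = (2;())
  P={5,10}:  v_{5} + v_{10} = v_{8} ; sig = (2;(1))
  P={6,9}:  v_{6} + v_{9} = v_{11} ; sig = (2;(1))
  P={0,11}:  v_{0} + v_{11} = v_{1} + v_{5} ; sig = (2;(1,1))
  P={5,11}:  v_{5} + v_{11} = v_{3} + v_{7} ; sig = (2;(1,1))
  P={8,9}:  v_{8} + v_{9} = v_{1} + v_{4} ; sig = (2;(1,1))
  P={1,2}:  v_{1} + v_{2} = v_{7} + v_{8} + v_{10} ; sig = (2;(1,1,1))
  P={2,3}:  v_{2} + v_{3} = v_{4} + v_{6} + v_{8} ; sig = (2;(1,1,1))
  P={2,9}:  v_{2} + v_{9} = v_{4} + v_{7} + v_{10} ; sig = (2;(1,1,1))
  P={2,11}:  v_{2} + v_{11} = v_{4} + v_{6} + v_{7} + v_{10} ; sig = (2;(1,1,1,1))
  P={5,9}:  v_{5} + v_{9} = v_{1} + v_{3} + v_{4} + v_{7} ; sig = (2;(1,1,1,1))
  P={2,5}:  v_{2} + v_{5} = v_{4} + v_{6} + v_{7} + 2·v_{8} ; sig = (2;(1,1,1,2))
  P={0,9}:  v_{0} + v_{9} = 2·v_{1} + v_{4} + v_{5} ; sig = (2;(1,1,2))
  P={0,10}:  v_{0} + v_{10} = v_{1} + 2·v_{8} ; sig = (2;(1,2))
  P={0,2}:  v_{0} + v_{2} = v_{7} + 3·v_{8} ; sig = (2;(1,3))
  P={1,4,6}:  v_{1} + v_{4} + v_{6} = 0 ; sig = (3;())
  P={3,7,10}:  v_{3} + v_{7} + v_{10} = 0 ; sig = (3;())
  P={1,4,11}:  v_{1} + v_{4} + v_{11} = v_{9} ; sig = (3;(1))
  P={1,5,8}:  v_{1} + v_{5} + v_{8} = v_{0} ; sig = (3;(1))
  P={3,7,8}:  v_{3} + v_{7} + v_{8} = v_{5} ; sig = (3;(1))
  P={0,4,6}:  v_{0} + v_{4} + v_{6} = v_{5} + v_{8} ; sig = (3;(1,1))
  P={0,3,7}:  v_{0} + v_{3} + v_{7} = v_{1} + 2·v_{5} ; sig = (3;(1,2))
  P={4,6,7,8,10}:  v_{4} + v_{6} + v_{7} + v_{8} + v_{10} = v_{2} ; sig = (5;(1))

Sorted signature multiset PRS(X):
{ (2;()),  (2;(1)) ×2,  (2;(1,1)) ×3,  (2;(1,1,1)) ×3,  (2;(1,1,1,1)) ×2,  (2;(1,1,1,2)),  (2;(1,1,2)),  (2;(1,2)),  (2;(1,3)),  (3;()) ×2,  (3;(1)) ×3,  (3;(1,1)),  (3;(1,2)),  (5;(1)) }


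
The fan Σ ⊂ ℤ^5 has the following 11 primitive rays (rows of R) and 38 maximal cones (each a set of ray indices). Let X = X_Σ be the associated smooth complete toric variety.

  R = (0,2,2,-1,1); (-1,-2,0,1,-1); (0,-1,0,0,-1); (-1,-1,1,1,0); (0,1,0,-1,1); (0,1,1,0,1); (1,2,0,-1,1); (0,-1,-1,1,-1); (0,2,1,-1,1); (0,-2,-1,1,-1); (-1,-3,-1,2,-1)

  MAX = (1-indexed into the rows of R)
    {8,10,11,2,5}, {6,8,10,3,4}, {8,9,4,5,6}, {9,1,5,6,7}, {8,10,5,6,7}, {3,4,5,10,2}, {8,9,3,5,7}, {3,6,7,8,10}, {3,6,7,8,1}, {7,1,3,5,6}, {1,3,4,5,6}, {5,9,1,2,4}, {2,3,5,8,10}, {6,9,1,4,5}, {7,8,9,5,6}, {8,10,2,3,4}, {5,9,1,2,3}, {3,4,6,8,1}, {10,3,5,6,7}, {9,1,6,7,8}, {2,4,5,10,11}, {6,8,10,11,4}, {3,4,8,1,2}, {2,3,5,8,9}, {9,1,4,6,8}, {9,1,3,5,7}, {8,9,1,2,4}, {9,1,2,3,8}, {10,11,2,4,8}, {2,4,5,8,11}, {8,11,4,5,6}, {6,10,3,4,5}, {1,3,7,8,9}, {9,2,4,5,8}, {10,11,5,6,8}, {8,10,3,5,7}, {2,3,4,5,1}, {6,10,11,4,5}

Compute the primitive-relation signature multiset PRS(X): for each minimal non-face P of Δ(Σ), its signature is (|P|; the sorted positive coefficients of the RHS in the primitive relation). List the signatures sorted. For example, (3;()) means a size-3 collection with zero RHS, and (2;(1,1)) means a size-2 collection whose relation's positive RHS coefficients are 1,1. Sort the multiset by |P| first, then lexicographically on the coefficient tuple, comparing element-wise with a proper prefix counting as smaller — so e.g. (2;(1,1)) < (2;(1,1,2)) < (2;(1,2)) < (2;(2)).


15 minimal non-faces of Δ(Σ) (on 11 rays):

  {2,7}:  v_{2} + v_{7} = 0  ⟹  sig = (2;())
  {9,10}:  v_{9} + v_{10} = 0  ⟹  sig = (2;())
  {1,11}:  v_{1} + v_{11} = v_{4}  ⟹  sig = (2;(1))
  {2,6}:  v_{2} + v_{6} = v_{4}  ⟹  sig = (2;(1))
  {4,7}:  v_{4} + v_{7} = v_{6}  ⟹  sig = (2;(1))
  {1,10}:  v_{1} + v_{10} = v_{3} + v_{6}  ⟹  sig = (2;(1,1))
  {3,11}:  v_{3} + v_{11} = v_{2} + v_{10}  ⟹  sig = (2;(1,1))
  {9,11}:  v_{9} + v_{11} = v_{4} + v_{5} + v_{8}  ⟹  sig = (2;(1,1,1))
  {7,11}:  v_{7} + v_{11} = v_{5} + v_{6} + v_{8} + v_{10}  ⟹  sig = (2;(1,1,1,1))
  {1,5,8}:  v_{1} + v_{5} + v_{8} = v_{9}  ⟹  sig = (3;(1))
  {3,6,9}:  v_{3} + v_{6} + v_{9} = v_{1}  ⟹  sig = (3;(1))
  {3,4,9}:  v_{3} + v_{4} + v_{9} = v_{1} + v_{2}  ⟹  sig = (3;(1,1))
  {3,5,6,8}:  v_{3} + v_{5} + v_{6} + v_{8} = 0  ⟹  sig = (4;())
  {3,4,5,8}:  v_{3} + v_{4} + v_{5} + v_{8} = v_{2}  ⟹  sig = (4;(1))
  {4,5,8,10}:  v_{4} + v_{5} + v_{8} + v_{10} = v_{11}  ⟹  sig = (4;(1))

so the primitive-relation signature multiset is
{ (2;()) ×2,  (2;(1)) ×3,  (2;(1,1)) ×2,  (2;(1,1,1)),  (2;(1,1,1,1)),  (3;(1)) ×2,  (3;(1,1)),  (4;()),  (4;(1)) ×2 }


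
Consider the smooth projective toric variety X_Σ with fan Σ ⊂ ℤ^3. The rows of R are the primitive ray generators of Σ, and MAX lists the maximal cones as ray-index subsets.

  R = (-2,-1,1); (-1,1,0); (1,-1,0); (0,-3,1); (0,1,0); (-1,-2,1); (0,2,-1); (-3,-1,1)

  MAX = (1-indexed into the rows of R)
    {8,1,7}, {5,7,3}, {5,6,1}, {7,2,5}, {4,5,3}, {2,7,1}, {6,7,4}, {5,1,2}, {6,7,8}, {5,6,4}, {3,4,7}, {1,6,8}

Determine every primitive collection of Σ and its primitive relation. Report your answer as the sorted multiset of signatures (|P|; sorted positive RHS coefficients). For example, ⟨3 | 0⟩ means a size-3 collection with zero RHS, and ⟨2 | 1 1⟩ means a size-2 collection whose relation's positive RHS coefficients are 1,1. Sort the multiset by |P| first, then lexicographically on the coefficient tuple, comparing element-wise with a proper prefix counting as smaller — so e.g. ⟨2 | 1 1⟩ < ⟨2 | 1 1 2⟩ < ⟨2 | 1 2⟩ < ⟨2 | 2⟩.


14 minimal non-faces of Δ(Σ) (on 8 rays):

  P={2,3}:  v_{2} + v_{3} = 0  →  sig = ⟨2 | 0⟩
  P={1,3}:  v_{1} + v_{3} = v_{6}  →  sig = ⟨2 | 1⟩
  P={2,4}:  v_{2} + v_{4} = v_{6}  →  sig = ⟨2 | 1⟩
  P={2,6}:  v_{2} + v_{6} = v_{1}  →  sig = ⟨2 | 1⟩
  P={3,6}:  v_{3} + v_{6} = v_{4}  →  sig = ⟨2 | 1⟩
  P={5,8}:  v_{5} + v_{8} = v_{1} + v_{2}  →  sig = ⟨2 | 1 1⟩
  P={2,8}:  v_{2} + v_{8} = 2·v_{1} + v_{7}  →  sig = ⟨2 | 1 2⟩
  P={3,8}:  v_{3} + v_{8} = 2·v_{6} + v_{7}  →  sig = ⟨2 | 1 2⟩
  P={4,8}:  v_{4} + v_{8} = 3·v_{6} + v_{7}  →  sig = ⟨2 | 1 3⟩
  P={1,4}:  v_{1} + v_{4} = 2·v_{6}  →  sig = ⟨2 | 2⟩
  P={4,5,7}:  v_{4} + v_{5} + v_{7} = 0  →  sig = ⟨3 | 0⟩
  P={1,6,7}:  v_{1} + v_{6} + v_{7} = v_{8}  →  sig = ⟨3 | 1⟩
  P={5,6,7}:  v_{5} + v_{6} + v_{7} = v_{2}  →  sig = ⟨3 | 1⟩
  P={1,5,7}:  v_{1} + v_{5} + v_{7} = 2·v_{2}  →  sig = ⟨3 | 2⟩

so the primitive-relation signature multiset is
{ ⟨2 | 0⟩,  ⟨2 | 1⟩ ×4,  ⟨2 | 1 1⟩,  ⟨2 | 1 2⟩ ×2,  ⟨2 | 1 3⟩,  ⟨2 | 2⟩,  ⟨3 | 0⟩,  ⟨3 | 1⟩ ×2,  ⟨3 | 2⟩ }


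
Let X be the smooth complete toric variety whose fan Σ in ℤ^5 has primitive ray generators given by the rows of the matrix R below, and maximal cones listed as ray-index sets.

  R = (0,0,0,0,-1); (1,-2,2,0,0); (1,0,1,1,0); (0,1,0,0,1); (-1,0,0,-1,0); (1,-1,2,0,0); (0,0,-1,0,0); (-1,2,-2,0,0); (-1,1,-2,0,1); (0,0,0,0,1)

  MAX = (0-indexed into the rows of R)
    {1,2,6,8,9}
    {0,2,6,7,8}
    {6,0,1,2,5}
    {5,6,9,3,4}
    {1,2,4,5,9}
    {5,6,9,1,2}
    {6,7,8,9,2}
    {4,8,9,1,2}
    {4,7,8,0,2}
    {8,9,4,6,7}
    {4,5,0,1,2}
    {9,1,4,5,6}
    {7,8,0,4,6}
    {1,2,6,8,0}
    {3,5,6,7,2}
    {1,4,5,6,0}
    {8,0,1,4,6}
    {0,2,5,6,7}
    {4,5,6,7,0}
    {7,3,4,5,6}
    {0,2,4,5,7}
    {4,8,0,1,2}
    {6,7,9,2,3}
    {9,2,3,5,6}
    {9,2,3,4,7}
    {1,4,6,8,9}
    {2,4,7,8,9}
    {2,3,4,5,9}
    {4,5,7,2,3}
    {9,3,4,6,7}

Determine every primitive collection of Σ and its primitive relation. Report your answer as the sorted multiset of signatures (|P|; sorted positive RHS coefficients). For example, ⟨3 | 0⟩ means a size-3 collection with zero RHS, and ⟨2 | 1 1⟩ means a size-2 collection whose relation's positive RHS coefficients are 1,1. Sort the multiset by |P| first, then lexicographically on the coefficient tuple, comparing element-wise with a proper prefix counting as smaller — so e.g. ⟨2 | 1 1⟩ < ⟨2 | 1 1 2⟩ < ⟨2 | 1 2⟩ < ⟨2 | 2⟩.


|primitive collections| = 8. Relations:

  {0,9}:  v_{0} + v_{9} = 0  ⟹  sig = ⟨2 | 0⟩
  {1,7}:  v_{1} + v_{7} = 0  ⟹  sig = ⟨2 | 0⟩
  {5,8}:  v_{5} + v_{8} = v_{9}  ⟹  sig = ⟨2 | 1⟩
  {0,3}:  v_{0} + v_{3} = v_{5} + v_{7}  ⟹  sig = ⟨2 | 1 1⟩
  {1,3}:  v_{1} + v_{3} = v_{5} + v_{9}  ⟹  sig = ⟨2 | 1 1⟩
  {3,8}:  v_{3} + v_{8} = v_{7} + 2·v_{9}  ⟹  sig = ⟨2 | 1 2⟩
  {2,4,6}:  v_{2} + v_{4} + v_{6} = 0  ⟹  sig = ⟨3 | 0⟩
  {5,7,9}:  v_{5} + v_{7} + v_{9} = v_{3}  ⟹  sig = ⟨3 | 1⟩

Sorted signature multiset PRS(X):
    ⟨2 | 0⟩
    ⟨2 | 0⟩
    ⟨2 | 1⟩
    ⟨2 | 1 1⟩
    ⟨2 | 1 1⟩
    ⟨2 | 1 2⟩
    ⟨3 | 0⟩
    ⟨3 | 1⟩


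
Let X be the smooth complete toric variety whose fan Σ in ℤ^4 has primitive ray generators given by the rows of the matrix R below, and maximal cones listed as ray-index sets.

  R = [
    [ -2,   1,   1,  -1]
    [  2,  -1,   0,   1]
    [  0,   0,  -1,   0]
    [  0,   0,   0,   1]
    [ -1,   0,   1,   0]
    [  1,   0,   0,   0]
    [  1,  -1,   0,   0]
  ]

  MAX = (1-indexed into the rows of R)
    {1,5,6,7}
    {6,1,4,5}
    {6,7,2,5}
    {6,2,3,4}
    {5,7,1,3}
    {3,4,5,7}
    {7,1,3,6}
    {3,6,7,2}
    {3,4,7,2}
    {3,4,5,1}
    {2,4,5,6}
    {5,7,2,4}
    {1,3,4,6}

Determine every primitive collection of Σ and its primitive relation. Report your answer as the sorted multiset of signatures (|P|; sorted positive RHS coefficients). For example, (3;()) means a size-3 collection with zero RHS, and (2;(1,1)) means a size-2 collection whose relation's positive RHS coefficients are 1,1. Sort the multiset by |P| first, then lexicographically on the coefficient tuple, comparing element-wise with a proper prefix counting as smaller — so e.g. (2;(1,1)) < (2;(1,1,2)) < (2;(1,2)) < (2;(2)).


Minimal non-faces — 5 found among 7 rays, 13 max cones:

  {1,2}:  v_{1} + v_{2} = v_{5} + v_{6}  ⟹  sig = (2;(1,1))
  {3,5,6}:  v_{3} + v_{5} + v_{6} = 0  ⟹  sig = (3;())
  {1,4,7}:  v_{1} + v_{4} + v_{7} = v_{5}  ⟹  sig = (3;(1))
  {4,6,7}:  v_{4} + v_{6} + v_{7} = v_{2}  ⟹  sig = (3;(1))
  {2,3,5}:  v_{2} + v_{3} + v_{5} = v_{4} + v_{7}  ⟹  sig = (3;(1,1))

so the primitive-relation signature multiset is
[(2;(1,1)), (3;()), (3;(1)), (3;(1)), (3;(1,1))]


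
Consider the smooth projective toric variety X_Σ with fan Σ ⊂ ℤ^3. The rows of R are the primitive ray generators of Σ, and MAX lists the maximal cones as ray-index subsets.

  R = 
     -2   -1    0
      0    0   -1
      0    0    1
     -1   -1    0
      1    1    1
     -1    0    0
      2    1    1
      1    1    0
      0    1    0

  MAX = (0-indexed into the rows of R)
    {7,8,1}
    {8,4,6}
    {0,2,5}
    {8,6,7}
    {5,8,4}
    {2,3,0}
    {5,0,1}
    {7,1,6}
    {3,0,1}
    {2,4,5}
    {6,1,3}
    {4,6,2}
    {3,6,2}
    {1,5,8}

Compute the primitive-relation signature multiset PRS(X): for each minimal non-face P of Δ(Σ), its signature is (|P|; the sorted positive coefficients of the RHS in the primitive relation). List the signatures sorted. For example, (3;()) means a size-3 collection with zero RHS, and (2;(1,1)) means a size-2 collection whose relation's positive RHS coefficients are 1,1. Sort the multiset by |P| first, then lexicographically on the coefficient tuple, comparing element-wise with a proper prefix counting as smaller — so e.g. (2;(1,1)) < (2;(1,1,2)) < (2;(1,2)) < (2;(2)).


Σ has 16 primitive collections:

  • {1,2}:  v_{1} + v_{2} = 0 ; sig = (2;())
  • {3,7}:  v_{3} + v_{7} = 0 ; sig = (2;())
  • {0,6}:  v_{0} + v_{6} = v_{2} ; sig = (2;(1))
  • {0,7}:  v_{0} + v_{7} = v_{5} ; sig = (2;(1))
  • {1,4}:  v_{1} + v_{4} = v_{7} ; sig = (2;(1))
  • {2,7}:  v_{2} + v_{7} = v_{4} ; sig = (2;(1))
  • {3,4}:  v_{3} + v_{4} = v_{2} ; sig = (2;(1))
  • {3,5}:  v_{3} + v_{5} = v_{0} ; sig = (2;(1))
  • {3,8}:  v_{3} + v_{8} = v_{5} ; sig = (2;(1))
  • {5,6}:  v_{5} + v_{6} = v_{4} ; sig = (2;(1))
  • {5,7}:  v_{5} + v_{7} = v_{8} ; sig = (2;(1))
  • {0,4}:  v_{0} + v_{4} = v_{2} + v_{5} ; sig = (2;(1,1))
  • {2,8}:  v_{2} + v_{8} = v_{4} + v_{5} ; sig = (2;(1,1))
  • {4,7}:  v_{4} + v_{7} = v_{6} + v_{8} ; sig = (2;(1,1))
  • {0,8}:  v_{0} + v_{8} = 2·v_{5} ; sig = (2;(2))
  • {1,6,8}:  v_{1} + v_{6} + v_{8} = 2·v_{7} ; sig = (3;(2))

so the primitive-relation signature multiset is
{ (2;()) ×2,  (2;(1)) ×9,  (2;(1,1)) ×3,  (2;(2)),  (3;(2)) }


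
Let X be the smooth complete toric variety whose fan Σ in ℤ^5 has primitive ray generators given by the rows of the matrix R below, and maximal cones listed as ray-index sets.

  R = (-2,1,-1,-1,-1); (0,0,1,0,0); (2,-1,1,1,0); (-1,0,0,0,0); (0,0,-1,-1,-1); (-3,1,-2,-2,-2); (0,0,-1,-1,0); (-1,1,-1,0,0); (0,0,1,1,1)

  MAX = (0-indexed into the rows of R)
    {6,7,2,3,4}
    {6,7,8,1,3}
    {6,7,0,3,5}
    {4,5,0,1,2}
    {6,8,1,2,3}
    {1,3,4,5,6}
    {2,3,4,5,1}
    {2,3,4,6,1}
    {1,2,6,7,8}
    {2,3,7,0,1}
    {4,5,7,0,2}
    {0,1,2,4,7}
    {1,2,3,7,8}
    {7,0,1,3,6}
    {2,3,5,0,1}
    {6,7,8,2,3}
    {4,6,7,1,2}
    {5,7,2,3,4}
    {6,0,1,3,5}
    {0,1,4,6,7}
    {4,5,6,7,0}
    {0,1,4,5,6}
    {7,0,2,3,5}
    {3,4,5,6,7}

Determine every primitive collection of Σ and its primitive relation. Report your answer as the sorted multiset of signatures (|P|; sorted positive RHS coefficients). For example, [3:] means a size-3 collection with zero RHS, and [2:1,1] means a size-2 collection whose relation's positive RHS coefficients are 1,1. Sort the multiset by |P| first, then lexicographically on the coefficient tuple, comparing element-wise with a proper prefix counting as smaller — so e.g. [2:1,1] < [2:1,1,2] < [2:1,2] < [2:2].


The 9 primitive collections of Σ (r=9, n=5):

  • {4,8}:  v_{4} + v_{8} = 0  so sig = [2:]
  • {5,8}:  v_{5} + v_{8} = v_{0} + v_{3}  so sig = [2:1,1]
  • {0,8}:  v_{0} + v_{8} = v_{1} + v_{3} + v_{7}  so sig = [2:1,1,1]
  • {0,2,6}:  v_{0} + v_{2} + v_{6} = v_{4}  so sig = [3:1]
  • {0,3,4}:  v_{0} + v_{3} + v_{4} = v_{5}  so sig = [3:1]
  • {2,5,6}:  v_{2} + v_{5} + v_{6} = v_{3} + 2·v_{4}  so sig = [3:1,2]
  • {1,5,7}:  v_{1} + v_{5} + v_{7} = 2·v_{0}  so sig = [3:2]
  • {1,3,4,7}:  v_{1} + v_{3} + v_{4} + v_{7} = v_{0}  so sig = [4:1]
  • {1,2,3,6,7}:  v_{1} + v_{2} + v_{3} + v_{6} + v_{7} = 0  so sig = [5:]

so the primitive-relation signature multiset is
[[2:], [2:1,1], [2:1,1,1], [3:1], [3:1], [3:1,2], [3:2], [4:1], [5:]]


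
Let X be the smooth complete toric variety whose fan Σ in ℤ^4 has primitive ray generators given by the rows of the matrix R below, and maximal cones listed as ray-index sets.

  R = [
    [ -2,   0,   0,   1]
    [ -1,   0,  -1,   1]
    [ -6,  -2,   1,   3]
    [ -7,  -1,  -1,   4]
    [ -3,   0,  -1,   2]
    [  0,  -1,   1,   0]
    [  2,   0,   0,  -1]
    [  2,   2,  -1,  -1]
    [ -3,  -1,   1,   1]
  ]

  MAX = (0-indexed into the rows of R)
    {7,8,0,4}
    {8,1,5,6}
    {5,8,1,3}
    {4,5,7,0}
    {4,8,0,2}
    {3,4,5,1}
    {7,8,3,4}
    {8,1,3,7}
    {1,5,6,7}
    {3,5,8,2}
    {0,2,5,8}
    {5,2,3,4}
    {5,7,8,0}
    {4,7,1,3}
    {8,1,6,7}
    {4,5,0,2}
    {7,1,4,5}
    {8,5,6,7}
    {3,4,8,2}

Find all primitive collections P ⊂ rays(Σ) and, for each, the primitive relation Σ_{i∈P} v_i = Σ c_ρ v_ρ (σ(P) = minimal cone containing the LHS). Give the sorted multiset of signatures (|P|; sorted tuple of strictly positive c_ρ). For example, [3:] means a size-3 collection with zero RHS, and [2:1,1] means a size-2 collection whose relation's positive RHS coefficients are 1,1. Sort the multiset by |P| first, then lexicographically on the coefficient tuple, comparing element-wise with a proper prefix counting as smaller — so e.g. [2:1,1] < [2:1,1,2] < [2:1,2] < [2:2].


Minimal non-faces — 12 found among 9 rays, 19 max cones:

  P = {0,6}:  v_{0} + v_{6} = 0 ; sig = [2:]
  P = {0,1}:  v_{0} + v_{1} = v_{4} ; sig = [2:1]
  P = {4,6}:  v_{4} + v_{6} = v_{1} ; sig = [2:1]
  P = {1,2}:  v_{1} + v_{2} = v_{3} + v_{5} ; sig = [2:1,1]
  P = {2,6}:  v_{2} + v_{6} = v_{1} + v_{5} + v_{8} ; sig = [2:1,1,1]
  P = {0,3}:  v_{0} + v_{3} = 2·v_{4} + v_{8} ; sig = [2:1,2]
  P = {3,6}:  v_{3} + v_{6} = 2·v_{1} + v_{8} ; sig = [2:1,2]
  P = {2,7}:  v_{2} + v_{7} = 2·v_{0} ; sig = [2:2]
  P = {1,4,8}:  v_{1} + v_{4} + v_{8} = v_{3} ; sig = [3:1]
  P = {4,5,8}:  v_{4} + v_{5} + v_{8} = v_{2} ; sig = [3:1]
  P = {3,5,7}:  v_{3} + v_{5} + v_{7} = v_{0} + v_{4} ; sig = [3:1,1]
  P = {1,5,7,8}:  v_{1} + v_{5} + v_{7} + v_{8} = v_{0} ; sig = [4:1]

Hence PRS(X_Σ) =
[[2:], [2:1], [2:1], [2:1,1], [2:1,1,1], [2:1,2], [2:1,2], [2:2], [3:1], [3:1], [3:1,1], [4:1]]
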